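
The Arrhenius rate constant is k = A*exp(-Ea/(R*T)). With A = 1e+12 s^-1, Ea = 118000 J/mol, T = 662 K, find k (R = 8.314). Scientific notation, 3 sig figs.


k = A * exp(-Ea/(R*T))
k = 1e+12 * exp(-118000 / (8.314 * 662))
k = 1e+12 * exp(-21.439468)
k = 4.89e+02


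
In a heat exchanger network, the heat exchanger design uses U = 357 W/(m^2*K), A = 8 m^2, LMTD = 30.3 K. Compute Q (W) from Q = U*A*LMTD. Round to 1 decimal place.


Q = U * A * LMTD
Q = 357 * 8 * 30.3
Q = 86536.8 W


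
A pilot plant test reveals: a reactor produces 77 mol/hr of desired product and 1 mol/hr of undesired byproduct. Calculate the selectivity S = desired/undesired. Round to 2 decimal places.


S = desired product rate / undesired product rate
S = 77 / 1
S = 77.00


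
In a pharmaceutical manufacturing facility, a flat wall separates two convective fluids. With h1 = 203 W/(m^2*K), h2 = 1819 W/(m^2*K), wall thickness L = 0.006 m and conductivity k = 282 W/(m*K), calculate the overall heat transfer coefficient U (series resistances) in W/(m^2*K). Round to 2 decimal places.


1/U = 1/h1 + L/k + 1/h2
1/U = 1/203 + 0.006/282 + 1/1819
1/U = 0.0049261084 + 2.12766e-05 + 0.0005497526
1/U = 0.0054971376
U = 181.91 W/(m^2*K)


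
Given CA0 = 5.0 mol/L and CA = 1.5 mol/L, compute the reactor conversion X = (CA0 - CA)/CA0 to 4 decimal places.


X = (CA0 - CA) / CA0
X = (5.0 - 1.5) / 5.0
X = 3.5 / 5.0
X = 0.7000


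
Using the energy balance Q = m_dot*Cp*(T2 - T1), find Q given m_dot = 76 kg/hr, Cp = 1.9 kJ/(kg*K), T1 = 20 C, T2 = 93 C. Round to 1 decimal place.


Q = m_dot * Cp * (T2 - T1)
Q = 76 * 1.9 * (93 - 20)
Q = 76 * 1.9 * 73
Q = 10541.2 kJ/hr


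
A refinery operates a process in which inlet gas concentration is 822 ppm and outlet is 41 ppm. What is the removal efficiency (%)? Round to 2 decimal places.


Efficiency = (G_in - G_out) / G_in * 100%
Efficiency = (822 - 41) / 822 * 100
Efficiency = 781 / 822 * 100
Efficiency = 95.01%


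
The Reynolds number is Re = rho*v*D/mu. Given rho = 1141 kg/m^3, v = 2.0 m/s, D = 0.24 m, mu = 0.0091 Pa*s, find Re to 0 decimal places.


Re = rho * v * D / mu
Re = 1141 * 2.0 * 0.24 / 0.0091
Re = 547.68 / 0.0091
Re = 60185


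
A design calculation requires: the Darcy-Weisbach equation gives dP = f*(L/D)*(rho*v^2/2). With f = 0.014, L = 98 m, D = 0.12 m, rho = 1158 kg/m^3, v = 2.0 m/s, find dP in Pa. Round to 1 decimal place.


dP = f * (L/D) * (rho*v^2/2)
dP = 0.014 * (98/0.12) * (1158*2.0^2/2)
L/D = 816.66666667
rho*v^2/2 = 1158*4.0/2 = 2316.0
dP = 0.014 * 816.66666667 * 2316.0
dP = 26479.6 Pa


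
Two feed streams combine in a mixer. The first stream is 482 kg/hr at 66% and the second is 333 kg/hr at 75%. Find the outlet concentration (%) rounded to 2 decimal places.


Mass balance on solute: F1*x1 + F2*x2 = F3*x3
F3 = F1 + F2 = 482 + 333 = 815 kg/hr
x3 = (F1*x1 + F2*x2)/F3
x3 = (482*0.66 + 333*0.75) / 815
x3 = 69.68%


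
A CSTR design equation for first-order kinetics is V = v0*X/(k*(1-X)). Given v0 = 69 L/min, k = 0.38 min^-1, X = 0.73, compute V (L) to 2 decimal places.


V = v0 * X / (k * (1 - X))
V = 69 * 0.73 / (0.38 * (1 - 0.73))
V = 50.37 / (0.38 * 0.27)
V = 50.37 / 0.1026
V = 490.94 L


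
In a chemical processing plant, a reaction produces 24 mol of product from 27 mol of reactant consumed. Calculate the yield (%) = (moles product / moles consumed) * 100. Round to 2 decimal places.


Yield = (moles product / moles consumed) * 100%
Yield = (24 / 27) * 100
Yield = 0.8889 * 100
Yield = 88.89%


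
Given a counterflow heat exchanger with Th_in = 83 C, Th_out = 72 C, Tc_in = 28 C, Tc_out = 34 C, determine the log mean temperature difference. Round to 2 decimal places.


dT1 = Th_in - Tc_out = 83 - 34 = 49
dT2 = Th_out - Tc_in = 72 - 28 = 44
LMTD = (dT1 - dT2) / ln(dT1/dT2)
LMTD = (49 - 44) / ln(49/44)
LMTD = 46.46 K


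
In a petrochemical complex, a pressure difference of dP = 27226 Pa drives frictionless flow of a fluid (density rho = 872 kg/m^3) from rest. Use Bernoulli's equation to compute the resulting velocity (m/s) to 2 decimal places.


v = sqrt(2*dP/rho)
v = sqrt(2*27226/872)
v = sqrt(62.444954)
v = 7.90 m/s


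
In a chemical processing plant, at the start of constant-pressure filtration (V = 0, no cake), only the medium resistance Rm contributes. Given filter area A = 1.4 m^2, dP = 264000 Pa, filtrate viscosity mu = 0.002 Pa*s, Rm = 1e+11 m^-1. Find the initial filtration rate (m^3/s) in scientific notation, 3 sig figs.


rate = A * dP / (mu * Rm)
rate = 1.4 * 264000 / (0.002 * 1e+11)
rate = 369600.0 / 2.000e+08
rate = 1.85e-03 m^3/s


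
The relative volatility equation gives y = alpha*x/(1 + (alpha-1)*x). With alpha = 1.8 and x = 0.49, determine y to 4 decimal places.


y = alpha*x / (1 + (alpha-1)*x)
y = 1.8*0.49 / (1 + (1.8-1)*0.49)
y = 0.882 / (1 + 0.392)
y = 0.882 / 1.392
y = 0.6336


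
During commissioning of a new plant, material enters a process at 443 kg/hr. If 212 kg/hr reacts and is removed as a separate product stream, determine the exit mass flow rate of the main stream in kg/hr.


Steady-state mass balance on the main outlet: F_out = F_in - F_removed
F_out = 443 - 212
F_out = 231 kg/hr


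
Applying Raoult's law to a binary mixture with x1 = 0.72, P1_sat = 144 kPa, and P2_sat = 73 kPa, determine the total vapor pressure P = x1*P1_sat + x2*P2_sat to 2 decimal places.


P = x1*P1_sat + x2*P2_sat
x2 = 1 - x1 = 1 - 0.72 = 0.28
P = 0.72*144 + 0.28*73
P = 103.68 + 20.44
P = 124.12 kPa


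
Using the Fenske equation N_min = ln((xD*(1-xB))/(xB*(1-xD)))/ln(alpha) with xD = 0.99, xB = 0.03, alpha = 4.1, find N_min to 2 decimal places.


N_min = ln((xD*(1-xB))/(xB*(1-xD))) / ln(alpha)
Numerator inside ln: 0.9603 / 0.0003 = 3201.0
ln(3201.0) = 8.071219
ln(alpha) = ln(4.1) = 1.410987
N_min = 8.071219 / 1.410987 = 5.72


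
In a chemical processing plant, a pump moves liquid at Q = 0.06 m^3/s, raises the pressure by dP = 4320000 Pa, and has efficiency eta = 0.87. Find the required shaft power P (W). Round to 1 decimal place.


P = Q * dP / eta
P = 0.06 * 4320000 / 0.87
P = 259200.0 / 0.87
P = 297931.0 W


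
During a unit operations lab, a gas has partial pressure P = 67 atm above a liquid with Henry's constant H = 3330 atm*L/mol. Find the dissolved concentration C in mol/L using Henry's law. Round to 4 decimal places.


C = P / H
C = 67 / 3330
C = 0.0201 mol/L


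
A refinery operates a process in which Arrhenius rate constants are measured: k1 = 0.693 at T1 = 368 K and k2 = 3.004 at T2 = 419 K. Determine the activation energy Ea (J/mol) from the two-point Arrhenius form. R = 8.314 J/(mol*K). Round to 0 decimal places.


Ea = R * ln(k2/k1) / (1/T1 - 1/T2)
ln(k2/k1) = ln(3.004/0.693) = 1.46667
1/T1 - 1/T2 = 1/368 - 1/419 = 0.000330756459
Ea = 8.314 * 1.46667 / 0.000330756459
Ea = 36867 J/mol


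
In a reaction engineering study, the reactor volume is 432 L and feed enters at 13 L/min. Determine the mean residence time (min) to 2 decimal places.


tau = V / v0
tau = 432 / 13
tau = 33.23 min


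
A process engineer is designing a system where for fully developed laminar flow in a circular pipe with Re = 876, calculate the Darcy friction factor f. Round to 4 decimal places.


f = 64 / Re
f = 64 / 876
f = 0.0731


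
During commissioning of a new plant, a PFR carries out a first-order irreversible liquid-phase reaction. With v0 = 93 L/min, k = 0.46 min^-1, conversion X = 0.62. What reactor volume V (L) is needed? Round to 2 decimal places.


V = (v0/k) * ln(1/(1-X))
V = (93/0.46) * ln(1/(1-0.62))
V = 202.173913 * ln(2.631579)
V = 202.173913 * 0.967584
V = 195.62 L


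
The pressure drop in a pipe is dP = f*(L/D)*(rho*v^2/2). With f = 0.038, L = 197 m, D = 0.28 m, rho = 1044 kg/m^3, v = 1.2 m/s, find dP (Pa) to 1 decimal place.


dP = f * (L/D) * (rho*v^2/2)
dP = 0.038 * (197/0.28) * (1044*1.2^2/2)
L/D = 703.57142857
rho*v^2/2 = 1044*1.44/2 = 751.68
dP = 0.038 * 703.57142857 * 751.68
dP = 20096.7 Pa


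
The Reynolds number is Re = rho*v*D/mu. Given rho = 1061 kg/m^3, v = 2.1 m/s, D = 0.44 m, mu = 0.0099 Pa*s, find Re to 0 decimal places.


Re = rho * v * D / mu
Re = 1061 * 2.1 * 0.44 / 0.0099
Re = 980.364 / 0.0099
Re = 99027


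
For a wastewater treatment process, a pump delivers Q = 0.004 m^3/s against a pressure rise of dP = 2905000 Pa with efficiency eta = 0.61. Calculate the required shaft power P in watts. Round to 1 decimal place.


P = Q * dP / eta
P = 0.004 * 2905000 / 0.61
P = 11620.0 / 0.61
P = 19049.2 W


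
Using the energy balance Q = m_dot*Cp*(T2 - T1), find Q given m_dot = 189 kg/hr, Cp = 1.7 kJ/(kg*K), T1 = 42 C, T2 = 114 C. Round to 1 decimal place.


Q = m_dot * Cp * (T2 - T1)
Q = 189 * 1.7 * (114 - 42)
Q = 189 * 1.7 * 72
Q = 23133.6 kJ/hr


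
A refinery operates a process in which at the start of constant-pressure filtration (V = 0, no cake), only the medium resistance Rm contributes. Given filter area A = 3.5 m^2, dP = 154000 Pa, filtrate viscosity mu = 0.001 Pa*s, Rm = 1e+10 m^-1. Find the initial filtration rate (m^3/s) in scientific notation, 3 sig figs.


rate = A * dP / (mu * Rm)
rate = 3.5 * 154000 / (0.001 * 1e+10)
rate = 539000.0 / 1.000e+07
rate = 5.39e-02 m^3/s


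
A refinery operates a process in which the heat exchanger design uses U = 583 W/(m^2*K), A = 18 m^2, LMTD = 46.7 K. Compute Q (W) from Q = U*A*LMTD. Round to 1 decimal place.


Q = U * A * LMTD
Q = 583 * 18 * 46.7
Q = 490069.8 W


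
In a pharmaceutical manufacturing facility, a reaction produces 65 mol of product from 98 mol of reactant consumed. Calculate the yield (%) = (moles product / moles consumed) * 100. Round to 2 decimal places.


Yield = (moles product / moles consumed) * 100%
Yield = (65 / 98) * 100
Yield = 0.6633 * 100
Yield = 66.33%


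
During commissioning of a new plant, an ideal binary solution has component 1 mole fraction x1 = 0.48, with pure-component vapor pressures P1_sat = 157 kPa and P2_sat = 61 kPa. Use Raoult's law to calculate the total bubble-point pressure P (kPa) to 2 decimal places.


P = x1*P1_sat + x2*P2_sat
x2 = 1 - x1 = 1 - 0.48 = 0.52
P = 0.48*157 + 0.52*61
P = 75.36 + 31.72
P = 107.08 kPa


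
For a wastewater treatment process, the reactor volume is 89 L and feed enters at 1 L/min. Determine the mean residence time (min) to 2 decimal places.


tau = V / v0
tau = 89 / 1
tau = 89.00 min


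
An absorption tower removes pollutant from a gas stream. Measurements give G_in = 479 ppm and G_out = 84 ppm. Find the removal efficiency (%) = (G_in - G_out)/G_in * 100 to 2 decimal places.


Efficiency = (G_in - G_out) / G_in * 100%
Efficiency = (479 - 84) / 479 * 100
Efficiency = 395 / 479 * 100
Efficiency = 82.46%


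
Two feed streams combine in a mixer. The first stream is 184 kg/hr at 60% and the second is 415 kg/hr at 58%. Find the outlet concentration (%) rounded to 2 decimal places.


Mass balance on solute: F1*x1 + F2*x2 = F3*x3
F3 = F1 + F2 = 184 + 415 = 599 kg/hr
x3 = (F1*x1 + F2*x2)/F3
x3 = (184*0.6 + 415*0.58) / 599
x3 = 58.61%


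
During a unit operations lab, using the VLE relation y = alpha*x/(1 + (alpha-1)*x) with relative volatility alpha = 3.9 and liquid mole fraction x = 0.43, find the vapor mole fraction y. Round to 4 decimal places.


y = alpha*x / (1 + (alpha-1)*x)
y = 3.9*0.43 / (1 + (3.9-1)*0.43)
y = 1.677 / (1 + 1.247)
y = 1.677 / 2.247
y = 0.7463


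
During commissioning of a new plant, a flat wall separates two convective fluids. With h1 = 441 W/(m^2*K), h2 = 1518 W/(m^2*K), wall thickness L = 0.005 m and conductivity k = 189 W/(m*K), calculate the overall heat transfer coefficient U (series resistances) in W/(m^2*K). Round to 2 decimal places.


1/U = 1/h1 + L/k + 1/h2
1/U = 1/441 + 0.005/189 + 1/1518
1/U = 0.0022675737 + 2.6455e-05 + 0.0006587615
1/U = 0.0029527902
U = 338.66 W/(m^2*K)


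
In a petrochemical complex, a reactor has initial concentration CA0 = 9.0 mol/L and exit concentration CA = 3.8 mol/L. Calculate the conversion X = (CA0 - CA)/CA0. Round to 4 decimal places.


X = (CA0 - CA) / CA0
X = (9.0 - 3.8) / 9.0
X = 5.2 / 9.0
X = 0.5778


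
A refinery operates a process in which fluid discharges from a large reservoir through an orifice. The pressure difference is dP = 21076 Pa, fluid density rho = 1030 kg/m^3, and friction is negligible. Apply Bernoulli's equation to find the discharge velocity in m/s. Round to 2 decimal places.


v = sqrt(2*dP/rho)
v = sqrt(2*21076/1030)
v = sqrt(40.924272)
v = 6.40 m/s


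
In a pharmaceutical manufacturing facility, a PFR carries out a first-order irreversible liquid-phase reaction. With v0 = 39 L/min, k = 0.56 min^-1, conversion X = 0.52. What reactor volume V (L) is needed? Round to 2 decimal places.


V = (v0/k) * ln(1/(1-X))
V = (39/0.56) * ln(1/(1-0.52))
V = 69.642857 * ln(2.083333)
V = 69.642857 * 0.733969
V = 51.12 L


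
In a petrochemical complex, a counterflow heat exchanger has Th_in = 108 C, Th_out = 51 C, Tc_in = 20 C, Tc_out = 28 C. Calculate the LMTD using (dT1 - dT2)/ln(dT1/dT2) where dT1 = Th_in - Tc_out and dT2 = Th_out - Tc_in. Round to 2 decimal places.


dT1 = Th_in - Tc_out = 108 - 28 = 80
dT2 = Th_out - Tc_in = 51 - 20 = 31
LMTD = (dT1 - dT2) / ln(dT1/dT2)
LMTD = (80 - 31) / ln(80/31)
LMTD = 51.69 K


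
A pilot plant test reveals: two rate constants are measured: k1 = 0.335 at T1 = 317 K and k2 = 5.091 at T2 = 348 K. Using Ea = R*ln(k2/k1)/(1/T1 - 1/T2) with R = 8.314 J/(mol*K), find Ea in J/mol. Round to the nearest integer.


Ea = R * ln(k2/k1) / (1/T1 - 1/T2)
ln(k2/k1) = ln(5.091/0.335) = 2.721099
1/T1 - 1/T2 = 1/317 - 1/348 = 0.000281010914
Ea = 8.314 * 2.721099 / 0.000281010914
Ea = 80507 J/mol


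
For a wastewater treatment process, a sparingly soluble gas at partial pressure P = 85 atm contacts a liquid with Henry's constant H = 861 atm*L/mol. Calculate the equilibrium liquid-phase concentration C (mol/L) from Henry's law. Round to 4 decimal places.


C = P / H
C = 85 / 861
C = 0.0987 mol/L


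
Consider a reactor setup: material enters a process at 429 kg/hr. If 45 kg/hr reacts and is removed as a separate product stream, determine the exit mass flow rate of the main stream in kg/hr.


Steady-state mass balance on the main outlet: F_out = F_in - F_removed
F_out = 429 - 45
F_out = 384 kg/hr


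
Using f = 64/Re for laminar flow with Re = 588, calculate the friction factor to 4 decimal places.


f = 64 / Re
f = 64 / 588
f = 0.1088


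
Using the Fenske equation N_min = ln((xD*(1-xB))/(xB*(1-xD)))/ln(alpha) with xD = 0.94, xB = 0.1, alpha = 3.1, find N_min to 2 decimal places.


N_min = ln((xD*(1-xB))/(xB*(1-xD))) / ln(alpha)
Numerator inside ln: 0.846 / 0.006 = 141.0
ln(141.0) = 4.94876
ln(alpha) = ln(3.1) = 1.131402
N_min = 4.94876 / 1.131402 = 4.37


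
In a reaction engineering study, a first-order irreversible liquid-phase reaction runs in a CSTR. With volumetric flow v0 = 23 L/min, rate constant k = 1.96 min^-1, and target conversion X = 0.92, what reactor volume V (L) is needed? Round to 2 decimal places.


V = v0 * X / (k * (1 - X))
V = 23 * 0.92 / (1.96 * (1 - 0.92))
V = 21.16 / (1.96 * 0.08)
V = 21.16 / 0.1568
V = 134.95 L


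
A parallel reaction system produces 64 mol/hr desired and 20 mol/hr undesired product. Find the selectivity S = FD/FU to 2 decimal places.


S = desired product rate / undesired product rate
S = 64 / 20
S = 3.20


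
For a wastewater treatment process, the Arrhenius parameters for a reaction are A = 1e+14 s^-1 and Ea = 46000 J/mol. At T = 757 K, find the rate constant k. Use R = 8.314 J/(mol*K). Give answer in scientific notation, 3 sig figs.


k = A * exp(-Ea/(R*T))
k = 1e+14 * exp(-46000 / (8.314 * 757))
k = 1e+14 * exp(-7.308899)
k = 6.70e+10


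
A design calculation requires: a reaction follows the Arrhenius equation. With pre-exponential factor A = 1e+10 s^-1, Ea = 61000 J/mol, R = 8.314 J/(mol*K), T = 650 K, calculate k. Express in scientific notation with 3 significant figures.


k = A * exp(-Ea/(R*T))
k = 1e+10 * exp(-61000 / (8.314 * 650))
k = 1e+10 * exp(-11.287726)
k = 1.25e+05


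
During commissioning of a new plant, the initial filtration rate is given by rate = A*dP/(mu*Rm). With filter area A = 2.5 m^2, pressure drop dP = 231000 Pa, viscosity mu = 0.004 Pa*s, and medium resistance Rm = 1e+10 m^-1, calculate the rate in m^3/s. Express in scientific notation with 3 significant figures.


rate = A * dP / (mu * Rm)
rate = 2.5 * 231000 / (0.004 * 1e+10)
rate = 577500.0 / 4.000e+07
rate = 1.44e-02 m^3/s


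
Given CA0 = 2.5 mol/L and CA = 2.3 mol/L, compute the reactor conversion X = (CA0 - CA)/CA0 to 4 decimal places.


X = (CA0 - CA) / CA0
X = (2.5 - 2.3) / 2.5
X = 0.2 / 2.5
X = 0.0800


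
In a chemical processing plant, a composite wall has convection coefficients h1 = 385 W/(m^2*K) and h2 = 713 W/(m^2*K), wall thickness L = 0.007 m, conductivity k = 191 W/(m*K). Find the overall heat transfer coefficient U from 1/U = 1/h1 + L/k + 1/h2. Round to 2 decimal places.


1/U = 1/h1 + L/k + 1/h2
1/U = 1/385 + 0.007/191 + 1/713
1/U = 0.0025974026 + 3.66492e-05 + 0.0014025245
1/U = 0.0040365763
U = 247.73 W/(m^2*K)


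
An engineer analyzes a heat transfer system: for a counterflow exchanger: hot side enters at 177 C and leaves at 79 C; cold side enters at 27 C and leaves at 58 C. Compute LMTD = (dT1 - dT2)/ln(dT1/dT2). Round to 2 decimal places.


dT1 = Th_in - Tc_out = 177 - 58 = 119
dT2 = Th_out - Tc_in = 79 - 27 = 52
LMTD = (dT1 - dT2) / ln(dT1/dT2)
LMTD = (119 - 52) / ln(119/52)
LMTD = 80.93 K


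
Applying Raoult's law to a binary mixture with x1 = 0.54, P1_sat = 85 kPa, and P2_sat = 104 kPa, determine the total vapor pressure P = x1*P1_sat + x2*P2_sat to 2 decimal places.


P = x1*P1_sat + x2*P2_sat
x2 = 1 - x1 = 1 - 0.54 = 0.46
P = 0.54*85 + 0.46*104
P = 45.9 + 47.84
P = 93.74 kPa


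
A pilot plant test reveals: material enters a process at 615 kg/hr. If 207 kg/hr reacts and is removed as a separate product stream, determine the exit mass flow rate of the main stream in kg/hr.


Steady-state mass balance on the main outlet: F_out = F_in - F_removed
F_out = 615 - 207
F_out = 408 kg/hr


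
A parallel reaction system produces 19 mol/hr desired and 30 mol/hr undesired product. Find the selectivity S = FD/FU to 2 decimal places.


S = desired product rate / undesired product rate
S = 19 / 30
S = 0.63


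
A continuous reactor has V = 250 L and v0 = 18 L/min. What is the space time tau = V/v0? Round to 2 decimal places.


tau = V / v0
tau = 250 / 18
tau = 13.89 min


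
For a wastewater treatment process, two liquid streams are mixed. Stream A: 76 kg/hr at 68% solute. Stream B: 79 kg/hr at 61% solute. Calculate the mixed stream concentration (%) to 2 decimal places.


Mass balance on solute: F1*x1 + F2*x2 = F3*x3
F3 = F1 + F2 = 76 + 79 = 155 kg/hr
x3 = (F1*x1 + F2*x2)/F3
x3 = (76*0.68 + 79*0.61) / 155
x3 = 64.43%


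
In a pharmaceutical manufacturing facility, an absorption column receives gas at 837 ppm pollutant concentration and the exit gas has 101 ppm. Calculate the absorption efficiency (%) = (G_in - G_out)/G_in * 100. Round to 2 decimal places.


Efficiency = (G_in - G_out) / G_in * 100%
Efficiency = (837 - 101) / 837 * 100
Efficiency = 736 / 837 * 100
Efficiency = 87.93%


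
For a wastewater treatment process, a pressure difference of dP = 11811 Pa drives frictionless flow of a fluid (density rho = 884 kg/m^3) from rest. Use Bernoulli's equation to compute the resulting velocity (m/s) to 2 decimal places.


v = sqrt(2*dP/rho)
v = sqrt(2*11811/884)
v = sqrt(26.721719)
v = 5.17 m/s


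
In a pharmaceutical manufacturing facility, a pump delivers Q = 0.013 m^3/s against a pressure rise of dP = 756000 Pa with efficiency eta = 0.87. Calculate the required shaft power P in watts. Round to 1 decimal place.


P = Q * dP / eta
P = 0.013 * 756000 / 0.87
P = 9828.0 / 0.87
P = 11296.6 W


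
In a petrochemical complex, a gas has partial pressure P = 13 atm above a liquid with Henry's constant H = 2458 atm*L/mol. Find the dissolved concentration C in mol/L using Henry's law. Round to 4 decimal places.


C = P / H
C = 13 / 2458
C = 0.0053 mol/L


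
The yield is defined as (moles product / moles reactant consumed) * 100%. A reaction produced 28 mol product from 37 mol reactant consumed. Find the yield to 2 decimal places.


Yield = (moles product / moles consumed) * 100%
Yield = (28 / 37) * 100
Yield = 0.7568 * 100
Yield = 75.68%


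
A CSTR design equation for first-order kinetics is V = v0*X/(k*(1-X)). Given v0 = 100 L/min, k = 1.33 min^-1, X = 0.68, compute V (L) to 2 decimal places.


V = v0 * X / (k * (1 - X))
V = 100 * 0.68 / (1.33 * (1 - 0.68))
V = 68.0 / (1.33 * 0.32)
V = 68.0 / 0.4256
V = 159.77 L


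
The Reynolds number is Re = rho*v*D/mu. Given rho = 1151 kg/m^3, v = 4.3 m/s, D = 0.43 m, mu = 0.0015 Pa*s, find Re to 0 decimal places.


Re = rho * v * D / mu
Re = 1151 * 4.3 * 0.43 / 0.0015
Re = 2128.199 / 0.0015
Re = 1418799


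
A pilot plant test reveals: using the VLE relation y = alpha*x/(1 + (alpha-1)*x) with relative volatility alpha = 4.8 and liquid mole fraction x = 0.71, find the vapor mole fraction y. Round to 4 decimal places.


y = alpha*x / (1 + (alpha-1)*x)
y = 4.8*0.71 / (1 + (4.8-1)*0.71)
y = 3.408 / (1 + 2.698)
y = 3.408 / 3.698
y = 0.9216


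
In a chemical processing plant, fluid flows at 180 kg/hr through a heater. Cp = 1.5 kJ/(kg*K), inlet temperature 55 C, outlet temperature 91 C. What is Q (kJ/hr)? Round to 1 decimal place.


Q = m_dot * Cp * (T2 - T1)
Q = 180 * 1.5 * (91 - 55)
Q = 180 * 1.5 * 36
Q = 9720.0 kJ/hr


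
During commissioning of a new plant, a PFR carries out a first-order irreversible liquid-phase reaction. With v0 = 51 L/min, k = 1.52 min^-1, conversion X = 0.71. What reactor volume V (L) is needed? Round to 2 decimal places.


V = (v0/k) * ln(1/(1-X))
V = (51/1.52) * ln(1/(1-0.71))
V = 33.552632 * ln(3.448276)
V = 33.552632 * 1.237874
V = 41.53 L


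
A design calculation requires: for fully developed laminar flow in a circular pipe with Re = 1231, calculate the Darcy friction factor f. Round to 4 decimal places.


f = 64 / Re
f = 64 / 1231
f = 0.0520


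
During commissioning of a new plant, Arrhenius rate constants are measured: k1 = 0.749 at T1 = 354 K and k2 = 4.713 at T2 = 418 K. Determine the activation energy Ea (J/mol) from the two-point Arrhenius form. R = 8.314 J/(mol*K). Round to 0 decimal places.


Ea = R * ln(k2/k1) / (1/T1 - 1/T2)
ln(k2/k1) = ln(4.713/0.749) = 1.8393409
1/T1 - 1/T2 = 1/354 - 1/418 = 0.000432514259
Ea = 8.314 * 1.8393409 / 0.000432514259
Ea = 35357 J/mol


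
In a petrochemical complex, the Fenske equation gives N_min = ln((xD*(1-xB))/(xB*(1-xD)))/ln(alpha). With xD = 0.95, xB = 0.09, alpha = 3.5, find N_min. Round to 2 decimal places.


N_min = ln((xD*(1-xB))/(xB*(1-xD))) / ln(alpha)
Numerator inside ln: 0.8645 / 0.0045 = 192.111111
ln(192.111111) = 5.258074
ln(alpha) = ln(3.5) = 1.252763
N_min = 5.258074 / 1.252763 = 4.20


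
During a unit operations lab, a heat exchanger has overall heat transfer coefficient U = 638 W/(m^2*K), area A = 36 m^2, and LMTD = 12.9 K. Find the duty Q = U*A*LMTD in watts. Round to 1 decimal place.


Q = U * A * LMTD
Q = 638 * 36 * 12.9
Q = 296287.2 W


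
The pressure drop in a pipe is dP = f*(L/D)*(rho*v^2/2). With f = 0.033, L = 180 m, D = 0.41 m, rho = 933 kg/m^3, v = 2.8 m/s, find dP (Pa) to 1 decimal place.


dP = f * (L/D) * (rho*v^2/2)
dP = 0.033 * (180/0.41) * (933*2.8^2/2)
L/D = 439.02439024
rho*v^2/2 = 933*7.84/2 = 3657.36
dP = 0.033 * 439.02439024 * 3657.36
dP = 52987.1 Pa


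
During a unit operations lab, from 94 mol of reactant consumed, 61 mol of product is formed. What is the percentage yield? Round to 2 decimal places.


Yield = (moles product / moles consumed) * 100%
Yield = (61 / 94) * 100
Yield = 0.6489 * 100
Yield = 64.89%


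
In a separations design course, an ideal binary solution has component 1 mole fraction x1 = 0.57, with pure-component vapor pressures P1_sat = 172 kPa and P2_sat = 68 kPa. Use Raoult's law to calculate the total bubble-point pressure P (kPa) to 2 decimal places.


P = x1*P1_sat + x2*P2_sat
x2 = 1 - x1 = 1 - 0.57 = 0.43
P = 0.57*172 + 0.43*68
P = 98.04 + 29.24
P = 127.28 kPa


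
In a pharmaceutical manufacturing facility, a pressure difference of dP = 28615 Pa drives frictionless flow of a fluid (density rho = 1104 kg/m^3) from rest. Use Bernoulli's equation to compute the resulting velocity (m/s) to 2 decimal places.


v = sqrt(2*dP/rho)
v = sqrt(2*28615/1104)
v = sqrt(51.838768)
v = 7.20 m/s


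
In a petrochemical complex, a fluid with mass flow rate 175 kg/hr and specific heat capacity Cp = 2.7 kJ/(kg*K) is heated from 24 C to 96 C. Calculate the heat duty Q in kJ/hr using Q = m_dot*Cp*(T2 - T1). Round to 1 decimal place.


Q = m_dot * Cp * (T2 - T1)
Q = 175 * 2.7 * (96 - 24)
Q = 175 * 2.7 * 72
Q = 34020.0 kJ/hr


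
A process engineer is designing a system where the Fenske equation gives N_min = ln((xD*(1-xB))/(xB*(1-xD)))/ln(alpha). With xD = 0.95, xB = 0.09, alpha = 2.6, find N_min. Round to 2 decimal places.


N_min = ln((xD*(1-xB))/(xB*(1-xD))) / ln(alpha)
Numerator inside ln: 0.8645 / 0.0045 = 192.111111
ln(192.111111) = 5.258074
ln(alpha) = ln(2.6) = 0.955511
N_min = 5.258074 / 0.955511 = 5.50


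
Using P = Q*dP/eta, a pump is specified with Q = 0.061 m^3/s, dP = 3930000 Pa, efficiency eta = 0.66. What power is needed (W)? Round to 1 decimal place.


P = Q * dP / eta
P = 0.061 * 3930000 / 0.66
P = 239730.0 / 0.66
P = 363227.3 W


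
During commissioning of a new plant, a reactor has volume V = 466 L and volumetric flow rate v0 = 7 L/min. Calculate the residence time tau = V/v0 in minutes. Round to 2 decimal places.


tau = V / v0
tau = 466 / 7
tau = 66.57 min


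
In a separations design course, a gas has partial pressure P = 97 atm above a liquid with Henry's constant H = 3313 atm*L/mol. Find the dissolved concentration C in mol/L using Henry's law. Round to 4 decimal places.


C = P / H
C = 97 / 3313
C = 0.0293 mol/L


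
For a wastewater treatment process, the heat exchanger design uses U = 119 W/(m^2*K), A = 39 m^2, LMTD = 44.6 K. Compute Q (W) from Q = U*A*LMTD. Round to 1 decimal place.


Q = U * A * LMTD
Q = 119 * 39 * 44.6
Q = 206988.6 W


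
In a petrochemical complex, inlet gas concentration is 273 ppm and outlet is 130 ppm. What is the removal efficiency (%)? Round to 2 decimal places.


Efficiency = (G_in - G_out) / G_in * 100%
Efficiency = (273 - 130) / 273 * 100
Efficiency = 143 / 273 * 100
Efficiency = 52.38%


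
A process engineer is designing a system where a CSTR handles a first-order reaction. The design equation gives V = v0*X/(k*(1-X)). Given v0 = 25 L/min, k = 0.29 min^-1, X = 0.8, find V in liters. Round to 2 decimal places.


V = v0 * X / (k * (1 - X))
V = 25 * 0.8 / (0.29 * (1 - 0.8))
V = 20.0 / (0.29 * 0.2)
V = 20.0 / 0.058
V = 344.83 L


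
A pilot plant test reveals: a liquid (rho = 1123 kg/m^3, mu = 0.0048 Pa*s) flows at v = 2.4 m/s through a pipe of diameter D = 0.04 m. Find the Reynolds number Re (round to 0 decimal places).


Re = rho * v * D / mu
Re = 1123 * 2.4 * 0.04 / 0.0048
Re = 107.808 / 0.0048
Re = 22460


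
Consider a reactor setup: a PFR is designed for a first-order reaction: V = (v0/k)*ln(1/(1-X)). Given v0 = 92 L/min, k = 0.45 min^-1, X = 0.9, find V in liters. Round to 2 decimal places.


V = (v0/k) * ln(1/(1-X))
V = (92/0.45) * ln(1/(1-0.9))
V = 204.444444 * ln(10.0)
V = 204.444444 * 2.302585
V = 470.75 L


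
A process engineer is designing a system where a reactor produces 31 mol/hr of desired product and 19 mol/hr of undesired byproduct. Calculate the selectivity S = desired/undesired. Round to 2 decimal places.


S = desired product rate / undesired product rate
S = 31 / 19
S = 1.63


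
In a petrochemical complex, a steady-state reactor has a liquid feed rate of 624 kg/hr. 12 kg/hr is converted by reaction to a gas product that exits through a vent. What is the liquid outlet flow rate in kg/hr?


Steady-state mass balance on the main outlet: F_out = F_in - F_removed
F_out = 624 - 12
F_out = 612 kg/hr


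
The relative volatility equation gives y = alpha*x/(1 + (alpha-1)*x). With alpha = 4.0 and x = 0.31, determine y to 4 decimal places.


y = alpha*x / (1 + (alpha-1)*x)
y = 4.0*0.31 / (1 + (4.0-1)*0.31)
y = 1.24 / (1 + 0.93)
y = 1.24 / 1.93
y = 0.6425


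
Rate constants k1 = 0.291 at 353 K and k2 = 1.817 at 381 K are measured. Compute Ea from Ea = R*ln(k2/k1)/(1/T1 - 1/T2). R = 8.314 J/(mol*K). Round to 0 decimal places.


Ea = R * ln(k2/k1) / (1/T1 - 1/T2)
ln(k2/k1) = ln(1.817/0.291) = 1.8316188
1/T1 - 1/T2 = 1/353 - 1/381 = 0.000208189274
Ea = 8.314 * 1.8316188 / 0.000208189274
Ea = 73145 J/mol


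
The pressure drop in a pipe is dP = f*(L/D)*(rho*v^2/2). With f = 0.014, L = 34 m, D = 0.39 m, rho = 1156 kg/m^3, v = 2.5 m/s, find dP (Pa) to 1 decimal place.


dP = f * (L/D) * (rho*v^2/2)
dP = 0.014 * (34/0.39) * (1156*2.5^2/2)
L/D = 87.17948718
rho*v^2/2 = 1156*6.25/2 = 3612.5
dP = 0.014 * 87.17948718 * 3612.5
dP = 4409.1 Pa


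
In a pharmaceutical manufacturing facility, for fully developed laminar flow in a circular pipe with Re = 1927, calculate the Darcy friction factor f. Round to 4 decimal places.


f = 64 / Re
f = 64 / 1927
f = 0.0332


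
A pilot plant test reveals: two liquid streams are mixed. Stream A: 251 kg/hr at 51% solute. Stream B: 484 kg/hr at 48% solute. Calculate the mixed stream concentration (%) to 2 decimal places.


Mass balance on solute: F1*x1 + F2*x2 = F3*x3
F3 = F1 + F2 = 251 + 484 = 735 kg/hr
x3 = (F1*x1 + F2*x2)/F3
x3 = (251*0.51 + 484*0.48) / 735
x3 = 49.02%


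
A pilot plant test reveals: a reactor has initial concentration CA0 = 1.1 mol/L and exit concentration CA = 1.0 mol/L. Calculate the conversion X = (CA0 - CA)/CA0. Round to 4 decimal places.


X = (CA0 - CA) / CA0
X = (1.1 - 1.0) / 1.1
X = 0.1 / 1.1
X = 0.0909


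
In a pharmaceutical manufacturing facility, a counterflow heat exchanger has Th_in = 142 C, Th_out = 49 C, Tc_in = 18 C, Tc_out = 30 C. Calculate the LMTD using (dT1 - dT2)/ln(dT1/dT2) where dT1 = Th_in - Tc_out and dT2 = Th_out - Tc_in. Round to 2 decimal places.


dT1 = Th_in - Tc_out = 142 - 30 = 112
dT2 = Th_out - Tc_in = 49 - 18 = 31
LMTD = (dT1 - dT2) / ln(dT1/dT2)
LMTD = (112 - 31) / ln(112/31)
LMTD = 63.06 K


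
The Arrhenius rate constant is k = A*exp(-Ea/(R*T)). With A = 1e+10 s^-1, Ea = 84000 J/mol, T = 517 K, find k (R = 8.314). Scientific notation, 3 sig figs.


k = A * exp(-Ea/(R*T))
k = 1e+10 * exp(-84000 / (8.314 * 517))
k = 1e+10 * exp(-19.542437)
k = 3.26e+01


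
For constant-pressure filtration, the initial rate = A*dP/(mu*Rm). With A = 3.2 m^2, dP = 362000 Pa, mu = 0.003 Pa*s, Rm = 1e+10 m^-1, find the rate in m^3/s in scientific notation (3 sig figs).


rate = A * dP / (mu * Rm)
rate = 3.2 * 362000 / (0.003 * 1e+10)
rate = 1158400.0 / 3.000e+07
rate = 3.86e-02 m^3/s


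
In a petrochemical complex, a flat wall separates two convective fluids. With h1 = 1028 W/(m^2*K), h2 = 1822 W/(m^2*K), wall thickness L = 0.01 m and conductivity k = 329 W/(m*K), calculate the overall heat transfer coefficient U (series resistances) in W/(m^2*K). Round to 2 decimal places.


1/U = 1/h1 + L/k + 1/h2
1/U = 1/1028 + 0.01/329 + 1/1822
1/U = 0.0009727626 + 3.03951e-05 + 0.0005488474
1/U = 0.0015520051
U = 644.33 W/(m^2*K)


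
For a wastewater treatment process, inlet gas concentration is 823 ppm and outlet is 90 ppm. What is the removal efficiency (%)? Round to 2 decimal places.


Efficiency = (G_in - G_out) / G_in * 100%
Efficiency = (823 - 90) / 823 * 100
Efficiency = 733 / 823 * 100
Efficiency = 89.06%


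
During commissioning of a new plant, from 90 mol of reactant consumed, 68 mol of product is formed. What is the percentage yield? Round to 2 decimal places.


Yield = (moles product / moles consumed) * 100%
Yield = (68 / 90) * 100
Yield = 0.7556 * 100
Yield = 75.56%


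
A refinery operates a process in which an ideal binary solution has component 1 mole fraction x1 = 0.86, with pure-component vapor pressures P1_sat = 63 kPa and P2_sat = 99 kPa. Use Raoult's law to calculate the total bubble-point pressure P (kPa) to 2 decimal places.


P = x1*P1_sat + x2*P2_sat
x2 = 1 - x1 = 1 - 0.86 = 0.14
P = 0.86*63 + 0.14*99
P = 54.18 + 13.86
P = 68.04 kPa


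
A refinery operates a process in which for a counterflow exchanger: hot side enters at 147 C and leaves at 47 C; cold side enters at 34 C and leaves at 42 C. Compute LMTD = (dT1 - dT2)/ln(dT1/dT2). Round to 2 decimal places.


dT1 = Th_in - Tc_out = 147 - 42 = 105
dT2 = Th_out - Tc_in = 47 - 34 = 13
LMTD = (dT1 - dT2) / ln(dT1/dT2)
LMTD = (105 - 13) / ln(105/13)
LMTD = 44.04 K


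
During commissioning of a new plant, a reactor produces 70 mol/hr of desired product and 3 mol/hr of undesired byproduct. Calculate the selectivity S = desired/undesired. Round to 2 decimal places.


S = desired product rate / undesired product rate
S = 70 / 3
S = 23.33


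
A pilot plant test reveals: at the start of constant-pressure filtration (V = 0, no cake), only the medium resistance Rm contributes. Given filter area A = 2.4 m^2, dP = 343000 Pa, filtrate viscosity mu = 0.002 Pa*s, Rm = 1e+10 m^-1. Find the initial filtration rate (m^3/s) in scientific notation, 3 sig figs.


rate = A * dP / (mu * Rm)
rate = 2.4 * 343000 / (0.002 * 1e+10)
rate = 823200.0 / 2.000e+07
rate = 4.12e-02 m^3/s


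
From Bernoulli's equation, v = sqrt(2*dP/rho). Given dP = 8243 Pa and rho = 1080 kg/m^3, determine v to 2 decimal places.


v = sqrt(2*dP/rho)
v = sqrt(2*8243/1080)
v = sqrt(15.264815)
v = 3.91 m/s


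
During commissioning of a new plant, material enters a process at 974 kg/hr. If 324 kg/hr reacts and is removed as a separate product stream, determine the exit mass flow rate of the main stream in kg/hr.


Steady-state mass balance on the main outlet: F_out = F_in - F_removed
F_out = 974 - 324
F_out = 650 kg/hr


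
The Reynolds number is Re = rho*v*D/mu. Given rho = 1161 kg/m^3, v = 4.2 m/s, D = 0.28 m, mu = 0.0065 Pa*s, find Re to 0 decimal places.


Re = rho * v * D / mu
Re = 1161 * 4.2 * 0.28 / 0.0065
Re = 1365.336 / 0.0065
Re = 210052


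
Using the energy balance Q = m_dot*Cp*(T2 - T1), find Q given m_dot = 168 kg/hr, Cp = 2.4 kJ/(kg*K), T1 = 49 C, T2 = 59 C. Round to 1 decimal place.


Q = m_dot * Cp * (T2 - T1)
Q = 168 * 2.4 * (59 - 49)
Q = 168 * 2.4 * 10
Q = 4032.0 kJ/hr


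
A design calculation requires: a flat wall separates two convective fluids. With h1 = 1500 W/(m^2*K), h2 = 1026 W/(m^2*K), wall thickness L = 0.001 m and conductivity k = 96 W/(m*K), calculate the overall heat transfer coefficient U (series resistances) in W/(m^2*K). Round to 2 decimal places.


1/U = 1/h1 + L/k + 1/h2
1/U = 1/1500 + 0.001/96 + 1/1026
1/U = 0.0006666667 + 1.04167e-05 + 0.0009746589
1/U = 0.0016517423
U = 605.42 W/(m^2*K)


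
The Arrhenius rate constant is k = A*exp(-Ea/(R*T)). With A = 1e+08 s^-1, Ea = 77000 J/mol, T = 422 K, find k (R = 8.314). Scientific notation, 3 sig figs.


k = A * exp(-Ea/(R*T))
k = 1e+08 * exp(-77000 / (8.314 * 422))
k = 1e+08 * exp(-21.946651)
k = 2.94e-02


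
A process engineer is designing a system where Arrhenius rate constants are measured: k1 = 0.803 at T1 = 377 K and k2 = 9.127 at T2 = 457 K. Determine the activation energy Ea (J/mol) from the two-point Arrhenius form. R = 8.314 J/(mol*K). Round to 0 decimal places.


Ea = R * ln(k2/k1) / (1/T1 - 1/T2)
ln(k2/k1) = ln(9.127/0.803) = 2.4306376
1/T1 - 1/T2 = 1/377 - 1/457 = 0.000464336086
Ea = 8.314 * 2.4306376 / 0.000464336086
Ea = 43521 J/mol


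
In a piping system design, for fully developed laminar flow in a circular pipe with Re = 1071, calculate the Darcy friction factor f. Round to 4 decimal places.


f = 64 / Re
f = 64 / 1071
f = 0.0598


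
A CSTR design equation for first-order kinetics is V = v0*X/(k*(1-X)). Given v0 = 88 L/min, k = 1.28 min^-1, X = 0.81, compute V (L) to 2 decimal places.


V = v0 * X / (k * (1 - X))
V = 88 * 0.81 / (1.28 * (1 - 0.81))
V = 71.28 / (1.28 * 0.19)
V = 71.28 / 0.2432
V = 293.09 L


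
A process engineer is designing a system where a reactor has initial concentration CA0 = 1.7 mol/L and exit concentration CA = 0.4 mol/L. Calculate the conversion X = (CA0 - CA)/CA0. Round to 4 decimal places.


X = (CA0 - CA) / CA0
X = (1.7 - 0.4) / 1.7
X = 1.3 / 1.7
X = 0.7647


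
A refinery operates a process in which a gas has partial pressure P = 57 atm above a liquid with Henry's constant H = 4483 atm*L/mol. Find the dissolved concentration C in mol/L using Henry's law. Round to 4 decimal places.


C = P / H
C = 57 / 4483
C = 0.0127 mol/L


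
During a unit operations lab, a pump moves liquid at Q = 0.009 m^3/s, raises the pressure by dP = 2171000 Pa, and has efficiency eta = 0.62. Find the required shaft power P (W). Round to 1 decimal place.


P = Q * dP / eta
P = 0.009 * 2171000 / 0.62
P = 19539.0 / 0.62
P = 31514.5 W


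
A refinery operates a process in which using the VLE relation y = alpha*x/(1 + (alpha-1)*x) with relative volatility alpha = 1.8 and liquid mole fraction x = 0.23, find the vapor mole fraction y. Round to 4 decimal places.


y = alpha*x / (1 + (alpha-1)*x)
y = 1.8*0.23 / (1 + (1.8-1)*0.23)
y = 0.414 / (1 + 0.184)
y = 0.414 / 1.184
y = 0.3497


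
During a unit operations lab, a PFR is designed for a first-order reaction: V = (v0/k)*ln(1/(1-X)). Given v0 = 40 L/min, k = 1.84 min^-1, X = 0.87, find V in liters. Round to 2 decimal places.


V = (v0/k) * ln(1/(1-X))
V = (40/1.84) * ln(1/(1-0.87))
V = 21.73913 * ln(7.692308)
V = 21.73913 * 2.040221
V = 44.35 L


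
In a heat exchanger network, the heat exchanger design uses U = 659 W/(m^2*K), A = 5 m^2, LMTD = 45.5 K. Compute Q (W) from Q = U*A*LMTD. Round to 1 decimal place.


Q = U * A * LMTD
Q = 659 * 5 * 45.5
Q = 149922.5 W


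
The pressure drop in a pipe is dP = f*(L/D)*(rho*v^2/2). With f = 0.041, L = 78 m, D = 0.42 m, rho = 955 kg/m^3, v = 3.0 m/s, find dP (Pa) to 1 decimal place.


dP = f * (L/D) * (rho*v^2/2)
dP = 0.041 * (78/0.42) * (955*3.0^2/2)
L/D = 185.71428571
rho*v^2/2 = 955*9.0/2 = 4297.5
dP = 0.041 * 185.71428571 * 4297.5
dP = 32722.4 Pa


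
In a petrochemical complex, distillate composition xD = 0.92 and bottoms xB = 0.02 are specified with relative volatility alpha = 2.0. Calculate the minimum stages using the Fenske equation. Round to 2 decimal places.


N_min = ln((xD*(1-xB))/(xB*(1-xD))) / ln(alpha)
Numerator inside ln: 0.9016 / 0.0016 = 563.5
ln(563.5) = 6.334167
ln(alpha) = ln(2.0) = 0.693147
N_min = 6.334167 / 0.693147 = 9.14


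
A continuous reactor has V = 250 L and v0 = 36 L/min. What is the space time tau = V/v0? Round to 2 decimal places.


tau = V / v0
tau = 250 / 36
tau = 6.94 min


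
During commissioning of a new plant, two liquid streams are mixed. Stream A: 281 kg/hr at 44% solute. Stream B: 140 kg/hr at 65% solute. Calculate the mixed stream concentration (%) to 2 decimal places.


Mass balance on solute: F1*x1 + F2*x2 = F3*x3
F3 = F1 + F2 = 281 + 140 = 421 kg/hr
x3 = (F1*x1 + F2*x2)/F3
x3 = (281*0.44 + 140*0.65) / 421
x3 = 50.98%


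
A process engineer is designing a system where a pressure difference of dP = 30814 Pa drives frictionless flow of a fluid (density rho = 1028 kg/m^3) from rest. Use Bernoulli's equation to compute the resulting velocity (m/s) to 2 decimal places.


v = sqrt(2*dP/rho)
v = sqrt(2*30814/1028)
v = sqrt(59.949416)
v = 7.74 m/s


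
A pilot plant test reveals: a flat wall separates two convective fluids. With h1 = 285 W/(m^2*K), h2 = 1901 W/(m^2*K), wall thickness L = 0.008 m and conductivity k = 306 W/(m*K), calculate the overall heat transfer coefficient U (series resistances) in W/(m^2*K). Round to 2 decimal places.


1/U = 1/h1 + L/k + 1/h2
1/U = 1/285 + 0.008/306 + 1/1901
1/U = 0.0035087719 + 2.61438e-05 + 0.0005260389
1/U = 0.0040609546
U = 246.25 W/(m^2*K)
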